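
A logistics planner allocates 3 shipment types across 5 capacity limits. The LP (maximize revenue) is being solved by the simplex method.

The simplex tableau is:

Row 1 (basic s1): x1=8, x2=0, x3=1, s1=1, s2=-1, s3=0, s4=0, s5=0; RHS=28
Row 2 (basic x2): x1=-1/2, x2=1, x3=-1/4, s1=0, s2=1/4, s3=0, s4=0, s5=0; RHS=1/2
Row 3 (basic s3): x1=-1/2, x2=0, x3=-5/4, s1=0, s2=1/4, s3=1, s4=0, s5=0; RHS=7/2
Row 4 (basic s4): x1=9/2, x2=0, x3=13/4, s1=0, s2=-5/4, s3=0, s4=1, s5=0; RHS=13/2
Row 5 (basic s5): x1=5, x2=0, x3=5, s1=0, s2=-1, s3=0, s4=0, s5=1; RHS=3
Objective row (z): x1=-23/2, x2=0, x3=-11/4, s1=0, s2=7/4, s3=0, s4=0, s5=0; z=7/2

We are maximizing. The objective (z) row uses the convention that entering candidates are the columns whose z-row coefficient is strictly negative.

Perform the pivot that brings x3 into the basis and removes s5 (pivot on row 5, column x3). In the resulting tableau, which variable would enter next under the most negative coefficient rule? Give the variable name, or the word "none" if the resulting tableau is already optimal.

Pivot element 5. New z-row = old z-row − (-11/4)·(row 5/5).
Updated z-row coefficients: x1: -35/4, x2: 0, x3: 0, s1: 0, s2: 6/5, s3: 0, s4: 0, s5: 11/20.
The most negative is -35/4 in column x1, so x1 would enter next.

x1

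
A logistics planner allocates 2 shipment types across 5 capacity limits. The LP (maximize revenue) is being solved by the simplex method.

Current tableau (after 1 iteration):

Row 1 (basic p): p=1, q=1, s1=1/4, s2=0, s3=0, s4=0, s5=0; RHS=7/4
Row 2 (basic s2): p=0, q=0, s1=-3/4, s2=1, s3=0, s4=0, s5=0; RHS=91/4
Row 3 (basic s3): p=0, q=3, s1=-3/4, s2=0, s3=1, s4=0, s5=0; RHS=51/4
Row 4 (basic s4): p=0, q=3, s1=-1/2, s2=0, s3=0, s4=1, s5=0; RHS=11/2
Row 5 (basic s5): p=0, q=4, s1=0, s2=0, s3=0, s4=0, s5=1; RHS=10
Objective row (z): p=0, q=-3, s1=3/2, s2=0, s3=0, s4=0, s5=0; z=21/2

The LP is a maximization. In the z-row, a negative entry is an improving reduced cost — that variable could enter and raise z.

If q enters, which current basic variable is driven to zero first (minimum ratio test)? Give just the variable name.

p

Ratios: row 1 (p): (7/4)/1 = 7/4; row 2 (s2): entry 0 ≤ 0, skip; row 3 (s3): (51/4)/3 = 17/4; row 4 (s4): (11/2)/3 = 11/6; row 5 (s5): 10/4 = 5/2.
Minimum ratio 7/4 is in the p row, so p leaves.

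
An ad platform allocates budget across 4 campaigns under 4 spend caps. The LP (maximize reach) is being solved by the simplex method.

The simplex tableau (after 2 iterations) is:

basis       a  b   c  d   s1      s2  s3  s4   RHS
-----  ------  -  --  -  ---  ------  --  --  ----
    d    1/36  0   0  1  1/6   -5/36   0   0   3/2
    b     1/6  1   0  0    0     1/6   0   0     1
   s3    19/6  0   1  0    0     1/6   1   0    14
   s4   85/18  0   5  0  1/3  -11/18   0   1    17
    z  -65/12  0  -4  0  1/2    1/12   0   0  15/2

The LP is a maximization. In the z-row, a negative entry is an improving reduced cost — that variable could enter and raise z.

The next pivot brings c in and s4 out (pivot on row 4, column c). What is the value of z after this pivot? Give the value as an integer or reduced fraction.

Minimum ratio for c: 17/5 = 17/5.
z changes by −(z-row coeff of c)·ratio = −(-4)·(17/5) = 68/5.
New z = 15/2 + (68/5) = 211/10.

211/10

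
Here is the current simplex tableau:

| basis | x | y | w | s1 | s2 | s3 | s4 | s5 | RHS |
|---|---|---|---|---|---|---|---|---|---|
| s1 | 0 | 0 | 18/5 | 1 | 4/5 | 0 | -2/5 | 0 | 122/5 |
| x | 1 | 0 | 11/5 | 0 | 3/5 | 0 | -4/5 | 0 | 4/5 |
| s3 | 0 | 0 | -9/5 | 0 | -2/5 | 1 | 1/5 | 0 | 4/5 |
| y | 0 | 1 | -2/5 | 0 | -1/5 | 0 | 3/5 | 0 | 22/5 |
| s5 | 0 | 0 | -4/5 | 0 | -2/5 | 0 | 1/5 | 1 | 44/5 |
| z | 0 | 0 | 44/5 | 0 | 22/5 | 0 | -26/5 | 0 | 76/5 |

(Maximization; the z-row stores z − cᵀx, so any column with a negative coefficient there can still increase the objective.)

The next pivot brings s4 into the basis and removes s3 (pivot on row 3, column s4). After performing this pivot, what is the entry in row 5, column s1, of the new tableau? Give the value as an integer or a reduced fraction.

0

Pivot element is row 3, column s4: 1/5.
Normalize row 3: new (row 3, s1) = 0/(1/5) = 0.
row 5 ← row 5 − (1/5)·(new row 3): 0 − (1/5)·0 = 0.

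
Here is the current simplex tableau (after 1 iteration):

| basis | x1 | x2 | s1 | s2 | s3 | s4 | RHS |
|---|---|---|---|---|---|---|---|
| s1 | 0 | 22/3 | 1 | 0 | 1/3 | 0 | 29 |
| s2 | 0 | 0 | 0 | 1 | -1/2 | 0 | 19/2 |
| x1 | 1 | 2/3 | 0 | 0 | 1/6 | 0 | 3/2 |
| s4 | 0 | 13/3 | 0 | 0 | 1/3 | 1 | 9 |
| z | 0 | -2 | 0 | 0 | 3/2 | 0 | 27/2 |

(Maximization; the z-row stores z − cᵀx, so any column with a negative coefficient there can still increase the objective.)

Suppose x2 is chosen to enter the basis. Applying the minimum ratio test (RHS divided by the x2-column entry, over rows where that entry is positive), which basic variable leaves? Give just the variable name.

Ratios: row 1 (s1): 29/(22/3) = 87/22; row 2 (s2): entry 0 ≤ 0, skip; row 3 (x1): (3/2)/(2/3) = 9/4; row 4 (s4): 9/(13/3) = 27/13.
Minimum ratio 27/13 is in the s4 row, so s4 leaves.

s4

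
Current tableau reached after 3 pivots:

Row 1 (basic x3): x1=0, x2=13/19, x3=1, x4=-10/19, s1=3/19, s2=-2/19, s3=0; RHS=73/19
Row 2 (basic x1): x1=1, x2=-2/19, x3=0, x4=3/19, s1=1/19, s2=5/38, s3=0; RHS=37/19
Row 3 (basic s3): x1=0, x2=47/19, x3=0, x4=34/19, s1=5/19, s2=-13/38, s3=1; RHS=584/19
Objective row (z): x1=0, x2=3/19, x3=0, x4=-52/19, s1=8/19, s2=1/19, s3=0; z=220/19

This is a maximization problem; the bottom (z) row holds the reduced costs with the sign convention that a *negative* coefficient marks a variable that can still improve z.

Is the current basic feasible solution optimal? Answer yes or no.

Column x4 has objective-row coefficient -52/19, which is negative; an improving pivot exists, so not yet optimal.

no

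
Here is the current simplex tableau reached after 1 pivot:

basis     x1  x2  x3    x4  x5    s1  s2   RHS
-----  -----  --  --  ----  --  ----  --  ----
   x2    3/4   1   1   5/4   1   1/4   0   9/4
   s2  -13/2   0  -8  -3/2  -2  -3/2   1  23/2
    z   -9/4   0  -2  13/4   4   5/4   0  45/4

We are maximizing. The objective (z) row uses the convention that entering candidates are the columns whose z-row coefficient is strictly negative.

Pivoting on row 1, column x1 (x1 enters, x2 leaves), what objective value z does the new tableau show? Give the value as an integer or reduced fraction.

Minimum ratio for x1: (9/4)/(3/4) = 3.
z changes by −(z-row coeff of x1)·ratio = −(-9/4)·3 = 27/4.
New z = 45/4 + (27/4) = 18.

18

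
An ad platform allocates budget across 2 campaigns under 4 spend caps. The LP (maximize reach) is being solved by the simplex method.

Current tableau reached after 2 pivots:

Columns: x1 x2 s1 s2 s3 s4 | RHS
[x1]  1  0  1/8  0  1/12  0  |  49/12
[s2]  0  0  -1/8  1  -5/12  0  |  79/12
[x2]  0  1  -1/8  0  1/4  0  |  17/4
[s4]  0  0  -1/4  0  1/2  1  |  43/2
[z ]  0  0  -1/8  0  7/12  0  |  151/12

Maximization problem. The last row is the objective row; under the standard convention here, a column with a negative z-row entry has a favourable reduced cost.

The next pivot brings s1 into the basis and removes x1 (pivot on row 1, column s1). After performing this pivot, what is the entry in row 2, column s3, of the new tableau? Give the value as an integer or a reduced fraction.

-1/3

Pivot element is row 1, column s1: 1/8.
Normalize row 1: new (row 1, s3) = (1/12)/(1/8) = 2/3.
row 2 ← row 2 − (-1/8)·(new row 1): -5/12 − (-1/8)·(2/3) = -1/3.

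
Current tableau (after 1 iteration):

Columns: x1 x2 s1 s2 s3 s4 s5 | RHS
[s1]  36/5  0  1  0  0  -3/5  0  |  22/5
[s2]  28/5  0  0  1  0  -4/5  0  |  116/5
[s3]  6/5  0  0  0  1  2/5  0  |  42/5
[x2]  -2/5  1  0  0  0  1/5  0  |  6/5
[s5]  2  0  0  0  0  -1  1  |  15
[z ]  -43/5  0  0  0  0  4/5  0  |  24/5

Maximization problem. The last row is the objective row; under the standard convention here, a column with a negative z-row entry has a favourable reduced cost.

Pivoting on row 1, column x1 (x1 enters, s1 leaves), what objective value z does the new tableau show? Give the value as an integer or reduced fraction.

181/18

Minimum ratio for x1: (22/5)/(36/5) = 11/18.
z changes by −(z-row coeff of x1)·ratio = −(-43/5)·(11/18) = 473/90.
New z = 24/5 + (473/90) = 181/18.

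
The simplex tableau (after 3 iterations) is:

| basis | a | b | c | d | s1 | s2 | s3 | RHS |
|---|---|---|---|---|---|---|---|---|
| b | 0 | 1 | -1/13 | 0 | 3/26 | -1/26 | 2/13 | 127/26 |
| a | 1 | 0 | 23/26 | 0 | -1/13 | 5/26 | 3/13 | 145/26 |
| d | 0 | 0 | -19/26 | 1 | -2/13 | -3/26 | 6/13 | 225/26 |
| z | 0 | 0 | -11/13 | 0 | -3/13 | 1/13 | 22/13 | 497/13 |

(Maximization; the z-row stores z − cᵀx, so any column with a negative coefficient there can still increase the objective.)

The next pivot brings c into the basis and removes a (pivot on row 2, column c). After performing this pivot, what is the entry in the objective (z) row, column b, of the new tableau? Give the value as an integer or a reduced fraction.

0

Pivot element is row 2, column c: 23/26.
Normalize row 2: new (row 2, b) = 0/(23/26) = 0.
z-row ← z-row − (-11/13)·(new row 2): 0 − (-11/13)·0 = 0.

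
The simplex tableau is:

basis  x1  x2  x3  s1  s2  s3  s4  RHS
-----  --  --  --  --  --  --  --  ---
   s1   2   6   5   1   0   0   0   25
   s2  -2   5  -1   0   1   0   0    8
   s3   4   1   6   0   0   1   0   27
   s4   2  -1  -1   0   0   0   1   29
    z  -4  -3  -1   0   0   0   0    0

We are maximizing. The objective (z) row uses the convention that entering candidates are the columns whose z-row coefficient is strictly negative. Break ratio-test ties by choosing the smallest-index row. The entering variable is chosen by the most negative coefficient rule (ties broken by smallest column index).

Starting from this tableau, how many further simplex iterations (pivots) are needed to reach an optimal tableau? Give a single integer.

pivot: x1 in, s3 out → z = 27
pivot: x2 in, s1 out → z = 343/11
No improving column remains; optimal.

2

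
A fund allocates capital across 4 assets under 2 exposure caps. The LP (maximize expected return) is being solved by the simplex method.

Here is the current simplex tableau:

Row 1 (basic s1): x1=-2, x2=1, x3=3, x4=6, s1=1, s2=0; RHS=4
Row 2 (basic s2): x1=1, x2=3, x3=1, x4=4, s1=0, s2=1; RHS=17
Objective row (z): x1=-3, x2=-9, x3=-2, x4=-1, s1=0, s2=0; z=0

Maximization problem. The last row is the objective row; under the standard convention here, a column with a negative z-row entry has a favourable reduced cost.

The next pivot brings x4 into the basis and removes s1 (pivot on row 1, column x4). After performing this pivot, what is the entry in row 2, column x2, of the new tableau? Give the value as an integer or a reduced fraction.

Pivot element is row 1, column x4: 6.
Normalize row 1: new (row 1, x2) = 1/6 = 1/6.
row 2 ← row 2 − 4·(new row 1): 3 − 4·(1/6) = 7/3.

7/3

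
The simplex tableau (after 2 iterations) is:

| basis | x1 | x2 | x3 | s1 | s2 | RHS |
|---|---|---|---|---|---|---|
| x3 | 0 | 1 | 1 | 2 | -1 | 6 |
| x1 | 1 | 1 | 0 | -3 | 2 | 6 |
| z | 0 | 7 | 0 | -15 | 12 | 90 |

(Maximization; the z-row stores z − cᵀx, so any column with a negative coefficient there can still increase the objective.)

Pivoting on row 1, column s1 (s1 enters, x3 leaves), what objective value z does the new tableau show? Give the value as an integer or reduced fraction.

135

Minimum ratio for s1: 6/2 = 3.
z changes by −(z-row coeff of s1)·ratio = −(-15)·3 = 45.
New z = 90 + 45 = 135.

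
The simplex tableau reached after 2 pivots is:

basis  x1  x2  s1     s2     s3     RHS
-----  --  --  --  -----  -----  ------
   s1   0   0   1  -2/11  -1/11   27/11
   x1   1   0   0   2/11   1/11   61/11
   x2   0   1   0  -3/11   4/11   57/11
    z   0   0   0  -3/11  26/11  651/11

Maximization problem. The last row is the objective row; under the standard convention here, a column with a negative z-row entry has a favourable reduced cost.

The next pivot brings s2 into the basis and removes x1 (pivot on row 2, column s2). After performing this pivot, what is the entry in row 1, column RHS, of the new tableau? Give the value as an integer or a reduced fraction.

Pivot element is row 2, column s2: 2/11.
Normalize row 2: new (row 2, RHS) = (61/11)/(2/11) = 61/2.
row 1 ← row 1 − (-2/11)·(new row 2): 27/11 − (-2/11)·(61/2) = 8.

8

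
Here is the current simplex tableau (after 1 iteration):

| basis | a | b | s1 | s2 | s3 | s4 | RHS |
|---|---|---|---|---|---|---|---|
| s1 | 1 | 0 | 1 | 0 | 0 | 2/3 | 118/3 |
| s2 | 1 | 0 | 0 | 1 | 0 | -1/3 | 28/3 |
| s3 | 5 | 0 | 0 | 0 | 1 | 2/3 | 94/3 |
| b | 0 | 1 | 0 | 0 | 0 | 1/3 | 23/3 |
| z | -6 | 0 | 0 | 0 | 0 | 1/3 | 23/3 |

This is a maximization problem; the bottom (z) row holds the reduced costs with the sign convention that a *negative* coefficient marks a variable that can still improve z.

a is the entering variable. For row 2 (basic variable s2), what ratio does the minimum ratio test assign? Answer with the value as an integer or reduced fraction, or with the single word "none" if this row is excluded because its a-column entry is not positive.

28/3

Ratio = RHS / (a entry) = (28/3) / 1 = 28/3.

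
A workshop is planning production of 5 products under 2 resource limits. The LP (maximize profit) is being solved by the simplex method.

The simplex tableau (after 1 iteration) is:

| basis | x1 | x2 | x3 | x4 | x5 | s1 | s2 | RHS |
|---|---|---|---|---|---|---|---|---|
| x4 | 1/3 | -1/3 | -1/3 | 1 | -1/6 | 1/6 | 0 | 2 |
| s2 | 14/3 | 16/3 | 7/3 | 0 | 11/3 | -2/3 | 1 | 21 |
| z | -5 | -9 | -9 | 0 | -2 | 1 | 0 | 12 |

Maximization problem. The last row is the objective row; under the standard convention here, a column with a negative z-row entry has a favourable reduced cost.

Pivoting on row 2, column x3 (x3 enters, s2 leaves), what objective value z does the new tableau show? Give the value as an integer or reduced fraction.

93

Minimum ratio for x3: 21/(7/3) = 9.
z changes by −(z-row coeff of x3)·ratio = −(-9)·9 = 81.
New z = 12 + 81 = 93.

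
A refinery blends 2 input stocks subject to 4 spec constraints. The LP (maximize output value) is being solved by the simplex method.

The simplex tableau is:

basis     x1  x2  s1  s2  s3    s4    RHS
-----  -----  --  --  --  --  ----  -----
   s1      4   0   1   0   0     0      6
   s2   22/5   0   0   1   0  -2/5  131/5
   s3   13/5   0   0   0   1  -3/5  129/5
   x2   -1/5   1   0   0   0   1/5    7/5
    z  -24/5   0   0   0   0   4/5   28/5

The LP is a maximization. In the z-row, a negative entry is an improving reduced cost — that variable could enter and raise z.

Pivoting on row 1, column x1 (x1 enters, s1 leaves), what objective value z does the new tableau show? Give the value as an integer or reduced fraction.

Minimum ratio for x1: 6/4 = 3/2.
z changes by −(z-row coeff of x1)·ratio = −(-24/5)·(3/2) = 36/5.
New z = 28/5 + (36/5) = 64/5.

64/5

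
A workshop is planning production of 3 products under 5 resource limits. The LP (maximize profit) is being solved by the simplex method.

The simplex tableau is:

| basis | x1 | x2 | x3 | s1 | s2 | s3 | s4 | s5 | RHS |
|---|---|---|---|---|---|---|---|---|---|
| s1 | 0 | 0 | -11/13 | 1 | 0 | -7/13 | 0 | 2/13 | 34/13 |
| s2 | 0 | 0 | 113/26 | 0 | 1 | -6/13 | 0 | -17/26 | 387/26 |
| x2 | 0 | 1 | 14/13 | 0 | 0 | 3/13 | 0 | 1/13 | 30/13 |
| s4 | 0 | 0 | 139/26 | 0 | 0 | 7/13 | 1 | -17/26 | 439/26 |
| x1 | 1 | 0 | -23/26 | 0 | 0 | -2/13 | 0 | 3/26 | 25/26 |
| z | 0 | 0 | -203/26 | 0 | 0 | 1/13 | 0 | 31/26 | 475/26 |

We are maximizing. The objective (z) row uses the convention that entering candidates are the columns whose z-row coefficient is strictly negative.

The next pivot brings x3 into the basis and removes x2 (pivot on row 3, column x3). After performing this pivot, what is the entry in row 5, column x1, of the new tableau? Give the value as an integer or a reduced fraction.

Pivot element is row 3, column x3: 14/13.
Normalize row 3: new (row 3, x1) = 0/(14/13) = 0.
row 5 ← row 5 − (-23/26)·(new row 3): 1 − (-23/26)·0 = 1.

1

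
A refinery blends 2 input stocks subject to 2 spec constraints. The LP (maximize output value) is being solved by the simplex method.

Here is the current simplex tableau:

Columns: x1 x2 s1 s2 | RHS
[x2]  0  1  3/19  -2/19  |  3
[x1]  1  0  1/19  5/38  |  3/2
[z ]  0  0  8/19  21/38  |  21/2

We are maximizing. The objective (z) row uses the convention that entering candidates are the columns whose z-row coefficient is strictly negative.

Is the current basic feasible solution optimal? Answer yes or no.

No objective-row coefficient is strictly negative, so no entering variable exists; the tableau is optimal.

yes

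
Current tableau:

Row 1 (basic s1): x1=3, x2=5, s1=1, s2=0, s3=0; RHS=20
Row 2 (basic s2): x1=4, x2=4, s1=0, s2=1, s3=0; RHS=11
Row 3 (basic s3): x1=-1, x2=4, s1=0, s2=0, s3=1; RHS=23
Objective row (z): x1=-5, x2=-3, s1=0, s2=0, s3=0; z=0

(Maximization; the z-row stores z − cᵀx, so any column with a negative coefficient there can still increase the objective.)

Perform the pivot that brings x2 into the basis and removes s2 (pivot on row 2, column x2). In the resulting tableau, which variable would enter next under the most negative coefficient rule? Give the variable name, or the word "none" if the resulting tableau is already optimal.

Pivot element 4. New z-row = old z-row − (-3)·(row 2/4).
Updated z-row coefficients: x1: -2, x2: 0, s1: 0, s2: 3/4, s3: 0.
The most negative is -2 in column x1, so x1 would enter next.

x1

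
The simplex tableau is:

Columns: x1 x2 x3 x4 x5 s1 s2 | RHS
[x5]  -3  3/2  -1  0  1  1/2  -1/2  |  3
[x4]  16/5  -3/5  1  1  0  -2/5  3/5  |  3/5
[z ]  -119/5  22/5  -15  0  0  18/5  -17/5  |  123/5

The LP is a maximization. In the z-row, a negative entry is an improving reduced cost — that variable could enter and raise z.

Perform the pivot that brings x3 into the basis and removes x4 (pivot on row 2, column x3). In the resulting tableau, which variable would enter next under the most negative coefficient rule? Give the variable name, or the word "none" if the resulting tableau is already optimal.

Pivot element 1. New z-row = old z-row − (-15)·(row 2/1).
Updated z-row coefficients: x1: 121/5, x2: -23/5, x3: 0, x4: 15, x5: 0, s1: -12/5, s2: 28/5.
The most negative is -23/5 in column x2, so x2 would enter next.

x2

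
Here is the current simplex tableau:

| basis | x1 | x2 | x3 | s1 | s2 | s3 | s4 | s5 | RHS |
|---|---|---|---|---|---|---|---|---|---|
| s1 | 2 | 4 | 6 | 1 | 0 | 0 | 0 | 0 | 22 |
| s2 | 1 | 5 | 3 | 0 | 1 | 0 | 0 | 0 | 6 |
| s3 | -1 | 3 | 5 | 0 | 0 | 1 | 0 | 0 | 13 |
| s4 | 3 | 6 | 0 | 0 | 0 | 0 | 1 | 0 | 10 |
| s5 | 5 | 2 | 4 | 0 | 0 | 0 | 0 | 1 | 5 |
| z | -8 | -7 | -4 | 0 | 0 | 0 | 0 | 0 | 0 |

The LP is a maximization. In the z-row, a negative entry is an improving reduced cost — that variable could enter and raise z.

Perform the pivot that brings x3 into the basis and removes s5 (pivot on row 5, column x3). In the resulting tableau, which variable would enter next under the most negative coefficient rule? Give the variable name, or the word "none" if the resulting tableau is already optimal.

Pivot element 4. New z-row = old z-row − (-4)·(row 5/4).
Updated z-row coefficients: x1: -3, x2: -5, x3: 0, s1: 0, s2: 0, s3: 0, s4: 0, s5: 1.
The most negative is -5 in column x2, so x2 would enter next.

x2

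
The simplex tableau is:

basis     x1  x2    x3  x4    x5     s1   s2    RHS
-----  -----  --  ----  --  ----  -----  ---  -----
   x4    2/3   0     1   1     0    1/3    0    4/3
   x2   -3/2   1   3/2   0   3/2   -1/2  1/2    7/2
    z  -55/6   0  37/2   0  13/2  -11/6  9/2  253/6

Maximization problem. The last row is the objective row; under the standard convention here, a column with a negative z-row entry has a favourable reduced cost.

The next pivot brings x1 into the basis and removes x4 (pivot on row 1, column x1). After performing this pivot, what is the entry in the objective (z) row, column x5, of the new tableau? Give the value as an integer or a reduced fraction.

13/2

Pivot element is row 1, column x1: 2/3.
Normalize row 1: new (row 1, x5) = 0/(2/3) = 0.
z-row ← z-row − (-55/6)·(new row 1): 13/2 − (-55/6)·0 = 13/2.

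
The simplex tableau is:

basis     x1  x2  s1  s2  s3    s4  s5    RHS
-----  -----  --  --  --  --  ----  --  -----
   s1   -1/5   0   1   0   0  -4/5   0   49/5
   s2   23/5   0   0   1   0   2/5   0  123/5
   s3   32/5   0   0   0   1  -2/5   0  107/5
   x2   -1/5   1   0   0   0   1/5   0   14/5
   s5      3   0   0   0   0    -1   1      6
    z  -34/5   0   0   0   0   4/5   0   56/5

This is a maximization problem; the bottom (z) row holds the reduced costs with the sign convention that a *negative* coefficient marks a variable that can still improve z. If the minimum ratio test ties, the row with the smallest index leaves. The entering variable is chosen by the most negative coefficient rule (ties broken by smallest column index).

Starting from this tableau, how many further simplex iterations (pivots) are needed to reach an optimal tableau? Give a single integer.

2

pivot: x1 in, s5 out → z = 124/5
pivot: s4 in, s3 out → z = 417/13
No improving column remains; optimal.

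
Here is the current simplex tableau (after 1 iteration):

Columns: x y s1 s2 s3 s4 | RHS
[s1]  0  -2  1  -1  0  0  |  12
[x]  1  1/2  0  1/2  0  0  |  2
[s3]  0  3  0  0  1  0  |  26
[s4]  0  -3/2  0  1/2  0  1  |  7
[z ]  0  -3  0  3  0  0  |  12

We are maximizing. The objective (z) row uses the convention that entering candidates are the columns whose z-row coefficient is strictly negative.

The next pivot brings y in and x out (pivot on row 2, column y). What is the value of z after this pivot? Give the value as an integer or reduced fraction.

Minimum ratio for y: 2/(1/2) = 4.
z changes by −(z-row coeff of y)·ratio = −(-3)·4 = 12.
New z = 12 + 12 = 24.

24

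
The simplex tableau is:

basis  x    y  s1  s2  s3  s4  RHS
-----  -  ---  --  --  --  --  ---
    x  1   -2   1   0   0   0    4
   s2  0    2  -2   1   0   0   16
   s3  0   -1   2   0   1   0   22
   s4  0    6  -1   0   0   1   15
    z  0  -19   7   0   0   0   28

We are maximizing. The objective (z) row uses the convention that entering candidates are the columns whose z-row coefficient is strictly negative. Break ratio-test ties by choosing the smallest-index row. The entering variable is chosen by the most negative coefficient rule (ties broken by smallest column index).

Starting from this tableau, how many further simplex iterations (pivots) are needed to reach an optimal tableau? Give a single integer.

pivot: y in, s4 out → z = 151/2
No improving column remains; optimal.

1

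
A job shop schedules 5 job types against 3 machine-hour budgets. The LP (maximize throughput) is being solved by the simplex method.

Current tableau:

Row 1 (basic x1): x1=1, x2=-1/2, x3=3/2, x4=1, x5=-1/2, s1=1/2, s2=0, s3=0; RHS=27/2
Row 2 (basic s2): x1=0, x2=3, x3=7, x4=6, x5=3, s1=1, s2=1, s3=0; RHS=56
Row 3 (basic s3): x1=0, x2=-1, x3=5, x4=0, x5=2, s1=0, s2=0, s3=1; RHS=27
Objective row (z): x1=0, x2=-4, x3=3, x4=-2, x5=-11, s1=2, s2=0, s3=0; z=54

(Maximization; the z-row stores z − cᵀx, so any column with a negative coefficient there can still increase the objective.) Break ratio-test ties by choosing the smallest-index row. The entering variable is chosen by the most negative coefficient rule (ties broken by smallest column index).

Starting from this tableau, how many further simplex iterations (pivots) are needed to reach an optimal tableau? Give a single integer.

pivot: x5 in, s3 out → z = 405/2
pivot: x2 in, s2 out → z = 2117/9
No improving column remains; optimal.

2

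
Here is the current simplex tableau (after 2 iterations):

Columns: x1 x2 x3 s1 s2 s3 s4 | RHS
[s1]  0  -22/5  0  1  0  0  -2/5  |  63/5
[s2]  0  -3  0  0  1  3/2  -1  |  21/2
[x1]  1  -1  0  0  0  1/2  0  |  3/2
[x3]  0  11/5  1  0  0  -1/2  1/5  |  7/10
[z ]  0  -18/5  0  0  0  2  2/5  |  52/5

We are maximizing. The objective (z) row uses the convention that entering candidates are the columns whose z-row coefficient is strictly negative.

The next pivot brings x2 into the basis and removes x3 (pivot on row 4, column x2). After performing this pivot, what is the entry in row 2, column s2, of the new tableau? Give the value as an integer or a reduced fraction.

1

Pivot element is row 4, column x2: 11/5.
Normalize row 4: new (row 4, s2) = 0/(11/5) = 0.
row 2 ← row 2 − (-3)·(new row 4): 1 − (-3)·0 = 1.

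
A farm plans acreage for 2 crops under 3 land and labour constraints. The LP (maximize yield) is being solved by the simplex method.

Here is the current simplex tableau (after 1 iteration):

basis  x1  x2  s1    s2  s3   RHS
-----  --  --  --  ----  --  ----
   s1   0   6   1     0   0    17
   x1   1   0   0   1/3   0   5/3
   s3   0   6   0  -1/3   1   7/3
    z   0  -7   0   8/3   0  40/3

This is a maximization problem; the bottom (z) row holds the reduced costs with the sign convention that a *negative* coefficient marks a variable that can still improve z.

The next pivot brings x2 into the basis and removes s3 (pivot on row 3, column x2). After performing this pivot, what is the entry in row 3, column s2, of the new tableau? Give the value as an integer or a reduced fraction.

Pivot element is row 3, column x2: 6.
Normalize row 3: new (row 3, s2) = (-1/3)/6 = -1/18.
Row 3 is the pivot row, so the entry is -1/18.

-1/18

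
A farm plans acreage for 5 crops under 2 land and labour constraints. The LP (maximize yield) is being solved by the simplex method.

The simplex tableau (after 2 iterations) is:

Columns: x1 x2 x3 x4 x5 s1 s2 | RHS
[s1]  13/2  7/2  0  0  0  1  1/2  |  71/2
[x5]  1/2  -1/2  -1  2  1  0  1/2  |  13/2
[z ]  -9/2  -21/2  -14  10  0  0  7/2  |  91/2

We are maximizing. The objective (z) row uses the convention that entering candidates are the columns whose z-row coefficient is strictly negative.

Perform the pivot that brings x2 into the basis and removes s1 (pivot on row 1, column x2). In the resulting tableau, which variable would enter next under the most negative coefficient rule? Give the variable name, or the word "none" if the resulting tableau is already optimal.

x3

Pivot element 7/2. New z-row = old z-row − (-21/2)·(row 1/(7/2)).
Updated z-row coefficients: x1: 15, x2: 0, x3: -14, x4: 10, x5: 0, s1: 3, s2: 5.
The most negative is -14 in column x3, so x3 would enter next.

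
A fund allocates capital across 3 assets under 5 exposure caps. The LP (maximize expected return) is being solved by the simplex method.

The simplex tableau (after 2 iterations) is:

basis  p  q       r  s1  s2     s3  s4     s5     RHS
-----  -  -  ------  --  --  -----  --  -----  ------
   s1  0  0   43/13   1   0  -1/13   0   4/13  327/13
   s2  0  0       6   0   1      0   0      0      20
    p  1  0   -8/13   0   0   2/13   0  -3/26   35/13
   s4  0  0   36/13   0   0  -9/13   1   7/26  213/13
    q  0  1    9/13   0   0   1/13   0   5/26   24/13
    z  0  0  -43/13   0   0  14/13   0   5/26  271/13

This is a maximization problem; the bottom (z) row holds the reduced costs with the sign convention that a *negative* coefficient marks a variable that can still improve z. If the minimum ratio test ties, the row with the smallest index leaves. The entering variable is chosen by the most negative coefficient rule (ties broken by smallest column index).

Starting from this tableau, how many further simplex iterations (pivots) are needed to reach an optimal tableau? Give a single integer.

1

pivot: r in, q out → z = 89/3
No improving column remains; optimal.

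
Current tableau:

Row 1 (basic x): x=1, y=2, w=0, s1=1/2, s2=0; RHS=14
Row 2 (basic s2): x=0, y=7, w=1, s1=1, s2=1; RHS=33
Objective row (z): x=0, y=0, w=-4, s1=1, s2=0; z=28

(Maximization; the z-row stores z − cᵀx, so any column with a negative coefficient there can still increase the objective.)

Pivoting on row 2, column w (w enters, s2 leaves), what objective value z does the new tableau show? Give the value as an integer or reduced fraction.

Minimum ratio for w: 33/1 = 33.
z changes by −(z-row coeff of w)·ratio = −(-4)·33 = 132.
New z = 28 + 132 = 160.

160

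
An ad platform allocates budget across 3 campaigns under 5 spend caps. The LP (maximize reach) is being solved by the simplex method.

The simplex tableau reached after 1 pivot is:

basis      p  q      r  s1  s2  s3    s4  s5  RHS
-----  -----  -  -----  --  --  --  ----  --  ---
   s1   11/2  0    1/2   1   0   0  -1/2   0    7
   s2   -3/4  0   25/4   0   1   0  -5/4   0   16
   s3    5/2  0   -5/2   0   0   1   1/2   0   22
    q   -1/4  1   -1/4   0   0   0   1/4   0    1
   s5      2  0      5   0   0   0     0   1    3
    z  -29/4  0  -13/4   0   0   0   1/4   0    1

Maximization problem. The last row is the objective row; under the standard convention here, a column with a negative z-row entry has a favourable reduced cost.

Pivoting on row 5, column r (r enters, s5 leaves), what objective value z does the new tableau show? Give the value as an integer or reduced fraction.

59/20

Minimum ratio for r: 3/5 = 3/5.
z changes by −(z-row coeff of r)·ratio = −(-13/4)·(3/5) = 39/20.
New z = 1 + (39/20) = 59/20.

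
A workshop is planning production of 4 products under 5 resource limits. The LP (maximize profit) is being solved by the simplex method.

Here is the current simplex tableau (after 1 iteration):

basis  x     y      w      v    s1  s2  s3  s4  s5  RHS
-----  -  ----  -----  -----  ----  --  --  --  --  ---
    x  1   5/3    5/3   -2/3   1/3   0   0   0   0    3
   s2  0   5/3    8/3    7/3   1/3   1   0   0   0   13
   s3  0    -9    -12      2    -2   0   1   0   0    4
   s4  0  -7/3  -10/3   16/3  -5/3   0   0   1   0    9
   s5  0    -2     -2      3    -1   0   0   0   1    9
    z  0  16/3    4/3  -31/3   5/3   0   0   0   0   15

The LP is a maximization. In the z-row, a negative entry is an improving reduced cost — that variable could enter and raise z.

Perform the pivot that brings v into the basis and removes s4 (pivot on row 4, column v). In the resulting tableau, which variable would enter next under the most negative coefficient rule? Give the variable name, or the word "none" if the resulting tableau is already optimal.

Pivot element 16/3. New z-row = old z-row − (-31/3)·(row 4/(16/3)).
Updated z-row coefficients: x: 0, y: 13/16, w: -41/8, v: 0, s1: -25/16, s2: 0, s3: 0, s4: 31/16, s5: 0.
The most negative is -41/8 in column w, so w would enter next.

w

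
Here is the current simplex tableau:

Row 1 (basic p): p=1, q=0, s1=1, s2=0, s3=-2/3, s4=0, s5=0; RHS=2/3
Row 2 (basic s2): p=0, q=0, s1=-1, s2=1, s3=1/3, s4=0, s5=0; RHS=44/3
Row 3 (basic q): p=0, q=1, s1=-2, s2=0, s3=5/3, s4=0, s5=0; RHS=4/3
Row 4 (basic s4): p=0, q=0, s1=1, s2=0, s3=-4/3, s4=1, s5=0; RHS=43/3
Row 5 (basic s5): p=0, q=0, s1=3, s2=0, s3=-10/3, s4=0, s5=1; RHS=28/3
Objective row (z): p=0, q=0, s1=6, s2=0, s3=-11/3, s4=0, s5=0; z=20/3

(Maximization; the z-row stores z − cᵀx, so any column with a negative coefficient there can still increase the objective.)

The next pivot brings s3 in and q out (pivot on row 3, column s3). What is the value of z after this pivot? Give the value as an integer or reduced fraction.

48/5

Minimum ratio for s3: (4/3)/(5/3) = 4/5.
z changes by −(z-row coeff of s3)·ratio = −(-11/3)·(4/5) = 44/15.
New z = 20/3 + (44/15) = 48/5.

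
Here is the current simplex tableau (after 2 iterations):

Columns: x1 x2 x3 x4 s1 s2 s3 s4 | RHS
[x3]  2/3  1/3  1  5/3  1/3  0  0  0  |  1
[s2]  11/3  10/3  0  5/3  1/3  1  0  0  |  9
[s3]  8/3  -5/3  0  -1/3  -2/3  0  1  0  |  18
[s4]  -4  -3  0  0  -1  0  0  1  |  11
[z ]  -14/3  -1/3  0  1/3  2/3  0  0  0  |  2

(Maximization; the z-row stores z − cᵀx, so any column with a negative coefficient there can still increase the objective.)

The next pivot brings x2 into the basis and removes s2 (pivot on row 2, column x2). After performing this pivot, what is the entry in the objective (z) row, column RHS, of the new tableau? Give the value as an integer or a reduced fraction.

29/10

Pivot element is row 2, column x2: 10/3.
Normalize row 2: new (row 2, RHS) = 9/(10/3) = 27/10.
z-row ← z-row − (-1/3)·(new row 2): 2 − (-1/3)·(27/10) = 29/10.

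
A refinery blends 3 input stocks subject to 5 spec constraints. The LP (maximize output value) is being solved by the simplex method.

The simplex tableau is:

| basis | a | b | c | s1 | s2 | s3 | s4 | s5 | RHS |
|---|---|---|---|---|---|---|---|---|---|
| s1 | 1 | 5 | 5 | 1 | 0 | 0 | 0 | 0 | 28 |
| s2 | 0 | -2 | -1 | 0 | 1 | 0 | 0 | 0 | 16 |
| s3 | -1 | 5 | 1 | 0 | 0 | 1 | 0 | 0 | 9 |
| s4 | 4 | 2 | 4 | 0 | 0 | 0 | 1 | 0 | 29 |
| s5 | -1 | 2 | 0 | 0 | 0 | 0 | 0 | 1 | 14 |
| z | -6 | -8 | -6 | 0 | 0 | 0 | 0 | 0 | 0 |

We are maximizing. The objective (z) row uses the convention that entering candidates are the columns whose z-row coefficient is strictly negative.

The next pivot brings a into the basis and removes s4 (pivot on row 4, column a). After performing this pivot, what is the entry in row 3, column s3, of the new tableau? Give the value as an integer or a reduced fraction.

Pivot element is row 4, column a: 4.
Normalize row 4: new (row 4, s3) = 0/4 = 0.
row 3 ← row 3 − (-1)·(new row 4): 1 − (-1)·0 = 1.

1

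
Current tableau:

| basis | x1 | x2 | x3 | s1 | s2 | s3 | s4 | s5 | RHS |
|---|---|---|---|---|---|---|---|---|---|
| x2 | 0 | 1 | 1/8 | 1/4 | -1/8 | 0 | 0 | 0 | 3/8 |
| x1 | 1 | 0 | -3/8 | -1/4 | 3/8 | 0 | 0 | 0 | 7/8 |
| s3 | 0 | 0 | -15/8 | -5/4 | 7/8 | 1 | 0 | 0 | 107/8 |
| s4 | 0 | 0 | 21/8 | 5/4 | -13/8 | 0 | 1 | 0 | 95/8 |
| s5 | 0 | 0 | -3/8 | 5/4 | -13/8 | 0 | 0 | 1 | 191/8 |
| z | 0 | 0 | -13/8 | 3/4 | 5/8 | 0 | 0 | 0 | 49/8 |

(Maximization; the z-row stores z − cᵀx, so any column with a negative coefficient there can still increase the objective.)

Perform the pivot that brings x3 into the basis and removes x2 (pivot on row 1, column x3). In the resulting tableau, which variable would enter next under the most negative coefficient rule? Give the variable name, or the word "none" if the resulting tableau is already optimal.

s2

Pivot element 1/8. New z-row = old z-row − (-13/8)·(row 1/(1/8)).
Updated z-row coefficients: x1: 0, x2: 13, x3: 0, s1: 4, s2: -1, s3: 0, s4: 0, s5: 0.
The most negative is -1 in column s2, so s2 would enter next.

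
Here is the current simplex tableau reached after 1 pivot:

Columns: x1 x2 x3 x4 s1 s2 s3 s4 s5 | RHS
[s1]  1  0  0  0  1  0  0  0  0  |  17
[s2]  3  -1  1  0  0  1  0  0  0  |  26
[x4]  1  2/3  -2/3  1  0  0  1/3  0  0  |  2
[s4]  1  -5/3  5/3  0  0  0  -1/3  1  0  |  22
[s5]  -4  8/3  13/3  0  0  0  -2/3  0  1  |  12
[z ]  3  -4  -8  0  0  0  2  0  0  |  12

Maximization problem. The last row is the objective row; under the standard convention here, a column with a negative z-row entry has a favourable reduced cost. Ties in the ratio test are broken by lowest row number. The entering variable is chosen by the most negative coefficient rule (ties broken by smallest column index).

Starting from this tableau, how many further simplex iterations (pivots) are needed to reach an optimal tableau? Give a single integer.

3

pivot: x3 in, s5 out → z = 444/13
pivot: x1 in, s2 out → z = 1022/17
pivot: x2 in, x4 out → z = 1286/21
No improving column remains; optimal.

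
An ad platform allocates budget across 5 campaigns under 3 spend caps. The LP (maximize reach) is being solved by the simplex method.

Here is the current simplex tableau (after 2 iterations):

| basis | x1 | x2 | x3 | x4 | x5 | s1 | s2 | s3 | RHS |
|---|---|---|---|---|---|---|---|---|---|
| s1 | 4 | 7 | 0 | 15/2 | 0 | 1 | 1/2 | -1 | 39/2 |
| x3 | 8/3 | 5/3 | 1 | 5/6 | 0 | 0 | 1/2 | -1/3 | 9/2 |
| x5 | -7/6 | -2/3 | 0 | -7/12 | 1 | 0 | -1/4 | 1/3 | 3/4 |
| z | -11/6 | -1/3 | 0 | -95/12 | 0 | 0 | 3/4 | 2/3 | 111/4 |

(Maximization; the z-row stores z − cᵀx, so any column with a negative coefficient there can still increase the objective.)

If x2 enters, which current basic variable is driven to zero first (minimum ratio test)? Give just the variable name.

x3

Ratios: row 1 (s1): (39/2)/7 = 39/14; row 2 (x3): (9/2)/(5/3) = 27/10; row 3 (x5): entry -2/3 ≤ 0, skip.
Minimum ratio 27/10 is in the x3 row, so x3 leaves.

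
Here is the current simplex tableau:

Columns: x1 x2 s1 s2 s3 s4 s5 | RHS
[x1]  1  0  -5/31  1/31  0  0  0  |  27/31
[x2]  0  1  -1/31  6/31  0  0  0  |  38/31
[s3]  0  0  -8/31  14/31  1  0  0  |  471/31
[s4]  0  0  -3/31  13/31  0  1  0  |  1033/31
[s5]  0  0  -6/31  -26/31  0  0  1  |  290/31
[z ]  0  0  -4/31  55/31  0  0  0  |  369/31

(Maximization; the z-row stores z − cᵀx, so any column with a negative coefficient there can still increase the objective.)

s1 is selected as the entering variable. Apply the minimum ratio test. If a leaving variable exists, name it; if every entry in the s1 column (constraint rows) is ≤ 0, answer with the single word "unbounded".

s1-column entries: row 1: -5/31, row 2: -1/31, row 3: -8/31, row 4: -3/31, row 5: -6/31. All ≤ 0, so s1 can increase without bound; the LP is unbounded in this direction.

unbounded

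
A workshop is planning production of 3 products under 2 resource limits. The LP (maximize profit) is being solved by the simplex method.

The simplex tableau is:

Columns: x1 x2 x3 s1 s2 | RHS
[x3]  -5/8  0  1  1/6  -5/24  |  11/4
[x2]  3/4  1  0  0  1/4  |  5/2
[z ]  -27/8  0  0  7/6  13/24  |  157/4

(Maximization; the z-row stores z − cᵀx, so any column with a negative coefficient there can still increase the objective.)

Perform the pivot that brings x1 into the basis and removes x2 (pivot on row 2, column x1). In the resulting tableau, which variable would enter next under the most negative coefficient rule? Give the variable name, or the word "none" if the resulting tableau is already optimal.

none

Pivot element 3/4. New z-row = old z-row − (-27/8)·(row 2/(3/4)).
Updated z-row coefficients: x1: 0, x2: 9/2, x3: 0, s1: 7/6, s2: 5/3.
No coefficient is strictly negative; the tableau after this pivot is optimal.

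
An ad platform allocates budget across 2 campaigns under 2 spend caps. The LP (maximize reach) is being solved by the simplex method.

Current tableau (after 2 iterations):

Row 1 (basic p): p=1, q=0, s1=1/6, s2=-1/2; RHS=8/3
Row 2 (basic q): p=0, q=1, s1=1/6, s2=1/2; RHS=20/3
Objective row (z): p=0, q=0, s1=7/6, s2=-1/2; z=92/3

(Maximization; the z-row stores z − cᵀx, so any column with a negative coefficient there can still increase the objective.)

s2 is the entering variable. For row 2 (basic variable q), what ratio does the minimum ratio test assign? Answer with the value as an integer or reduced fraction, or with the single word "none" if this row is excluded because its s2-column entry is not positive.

40/3

Ratio = RHS / (s2 entry) = (20/3) / (1/2) = 40/3.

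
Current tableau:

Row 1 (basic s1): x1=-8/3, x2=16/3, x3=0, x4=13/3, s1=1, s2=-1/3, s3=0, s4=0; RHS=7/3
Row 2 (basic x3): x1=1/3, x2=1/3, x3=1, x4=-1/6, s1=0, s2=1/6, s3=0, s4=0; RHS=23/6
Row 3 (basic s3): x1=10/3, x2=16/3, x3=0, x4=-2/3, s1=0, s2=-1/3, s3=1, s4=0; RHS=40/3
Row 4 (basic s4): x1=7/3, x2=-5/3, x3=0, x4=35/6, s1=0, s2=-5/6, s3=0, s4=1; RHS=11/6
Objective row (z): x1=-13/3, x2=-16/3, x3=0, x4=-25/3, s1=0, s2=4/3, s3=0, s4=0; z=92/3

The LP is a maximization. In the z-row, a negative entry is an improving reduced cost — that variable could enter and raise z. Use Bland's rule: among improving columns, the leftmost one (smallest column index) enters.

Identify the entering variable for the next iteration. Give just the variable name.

Objective-row coefficients: x1: -13/3, x2: -16/3, x3: 0, x4: -25/3, s1: 0, s2: 4/3, s3: 0, s4: 0.
Improving columns: x1, x2, x4. Bland's rule picks the smallest column index → x1.

x1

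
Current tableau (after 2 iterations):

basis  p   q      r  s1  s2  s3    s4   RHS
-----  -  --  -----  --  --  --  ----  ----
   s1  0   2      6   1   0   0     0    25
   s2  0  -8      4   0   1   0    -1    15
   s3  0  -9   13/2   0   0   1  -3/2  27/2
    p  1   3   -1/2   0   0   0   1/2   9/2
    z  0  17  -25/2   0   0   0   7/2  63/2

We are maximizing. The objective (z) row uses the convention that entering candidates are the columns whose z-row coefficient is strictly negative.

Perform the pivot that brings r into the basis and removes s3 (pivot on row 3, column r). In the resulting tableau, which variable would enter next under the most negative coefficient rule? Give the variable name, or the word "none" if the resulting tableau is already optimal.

Pivot element 13/2. New z-row = old z-row − (-25/2)·(row 3/(13/2)).
Updated z-row coefficients: p: 0, q: -4/13, r: 0, s1: 0, s2: 0, s3: 25/13, s4: 8/13.
The most negative is -4/13 in column q, so q would enter next.

q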